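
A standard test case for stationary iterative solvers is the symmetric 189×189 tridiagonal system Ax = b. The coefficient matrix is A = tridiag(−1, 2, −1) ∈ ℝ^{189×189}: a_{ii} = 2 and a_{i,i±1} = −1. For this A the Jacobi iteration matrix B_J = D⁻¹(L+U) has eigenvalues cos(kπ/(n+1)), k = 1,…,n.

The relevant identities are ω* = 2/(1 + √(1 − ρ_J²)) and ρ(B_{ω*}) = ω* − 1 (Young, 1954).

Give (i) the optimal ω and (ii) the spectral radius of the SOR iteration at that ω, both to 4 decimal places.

ω* = 1.9675, ρ_SOR = 0.9675

ρ_J = max_k |cos(kπ/190)| = cos(π/190) = 0.9999
√(1 − cos²(π/190)) = sin(π/190) ≈ 0.01653.
Then 2/(1+√(1−ρ_J²)) = 2/(1+0.01653); ω* = 2/1.01653 = 1.9675.
ρ_SOR = ω* − 1 = 1.9675 − 1 = 0.9675.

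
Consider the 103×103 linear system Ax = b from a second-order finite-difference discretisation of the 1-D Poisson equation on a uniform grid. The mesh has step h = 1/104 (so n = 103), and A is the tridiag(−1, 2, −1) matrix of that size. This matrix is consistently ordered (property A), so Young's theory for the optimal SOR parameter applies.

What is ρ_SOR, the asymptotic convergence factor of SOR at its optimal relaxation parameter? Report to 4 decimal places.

With n=103, ρ(Jacobi) = cos(π/104) = 0.9995.
root = sin(π/104) = 0.03020  (since 1−cos² = sin²).
ω* = 2 / (1 + 0.03020) = 2 / 1.03020 ≈ 1.9414.
At ω = 1.9414 every |λ(B_ω)| = ω−1, so ρ_SOR = 0.9414.

ρ_SOR = 0.9414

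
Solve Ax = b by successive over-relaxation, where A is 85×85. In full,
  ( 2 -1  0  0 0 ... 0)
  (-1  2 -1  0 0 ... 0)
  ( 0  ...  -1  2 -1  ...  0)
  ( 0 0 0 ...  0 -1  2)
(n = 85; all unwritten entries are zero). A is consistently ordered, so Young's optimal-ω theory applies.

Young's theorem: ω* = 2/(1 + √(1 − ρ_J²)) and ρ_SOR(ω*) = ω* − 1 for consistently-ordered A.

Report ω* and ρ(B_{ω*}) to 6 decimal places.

[ρ_J] n=85: ρ(B_J) = cos(π/(n+1)) = cos(π/86) = 0.999333.
√(1−ρ_J²) = |sin(π/86)| = 0.0365220
So ω* = 2/1.0365220 = 1.929530 (Young).
ρ_SOR = ω* − 1 ≈ 0.929530.

ω* = 1.929530, ρ_SOR = 0.929530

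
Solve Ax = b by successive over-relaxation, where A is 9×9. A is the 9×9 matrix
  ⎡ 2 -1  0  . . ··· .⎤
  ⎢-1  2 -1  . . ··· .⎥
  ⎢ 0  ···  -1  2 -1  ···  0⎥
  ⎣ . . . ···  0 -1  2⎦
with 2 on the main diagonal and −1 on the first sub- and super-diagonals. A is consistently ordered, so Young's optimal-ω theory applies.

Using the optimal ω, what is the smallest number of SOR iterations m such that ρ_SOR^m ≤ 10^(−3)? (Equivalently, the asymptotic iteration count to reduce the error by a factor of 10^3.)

m = 11

½·tridiag(1,0,1) at n=9: λ_k = cos(kπ/10); max |λ| at k=1 ⇒ ρ_J = cos(π/10) ≈ 0.9510565.
root = sin(π/10) = 0.3090170  (since 1−cos² = sin²).
So ω* = 2/1.3090170 = 1.5278640 (Young).
and ρ(B_{ω*}) = 1.5278640 − 1 = 0.5278640.
m ≥ 3·ln10 / (−ln 0.5278640) = 10.812; smallest integer m = 11.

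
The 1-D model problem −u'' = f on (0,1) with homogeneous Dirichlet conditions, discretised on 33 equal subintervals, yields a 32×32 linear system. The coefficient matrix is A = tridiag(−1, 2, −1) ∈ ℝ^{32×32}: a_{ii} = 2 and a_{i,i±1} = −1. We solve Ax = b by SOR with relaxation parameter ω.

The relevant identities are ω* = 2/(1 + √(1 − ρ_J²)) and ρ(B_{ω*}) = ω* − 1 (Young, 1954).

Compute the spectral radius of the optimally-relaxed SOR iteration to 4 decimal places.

[ρ_J] n=32: ρ(B_J) = cos(π/(n+1)) = cos(π/33) = 0.9955.
√(1−ρ_J²) = |sin(π/33)| = 0.09506
So ω* = 2/1.09506 = 1.8264 (Young).
ρ_SOR = ω* − 1 ≈ 0.8264.

ρ_SOR = 0.8264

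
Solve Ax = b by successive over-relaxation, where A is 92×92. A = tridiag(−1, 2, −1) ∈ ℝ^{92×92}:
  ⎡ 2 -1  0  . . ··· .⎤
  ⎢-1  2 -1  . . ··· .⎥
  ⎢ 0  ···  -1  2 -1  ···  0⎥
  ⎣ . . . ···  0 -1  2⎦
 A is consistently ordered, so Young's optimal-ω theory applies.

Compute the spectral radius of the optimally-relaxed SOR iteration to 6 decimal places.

ρ_SOR = 0.934659

½·tridiag(1,0,1) at n=92: λ_k = cos(kπ/93); max |λ| at k=1 ⇒ ρ_J = cos(π/93) ≈ 0.999429.
√(1 − cos²(π/93)) = sin(π/93) ≈ 0.0337741.
ω* = 2/(1+0.0337741) = 1.934659
At ω = 1.934659 every |λ(B_ω)| = ω−1, so ρ_SOR = 0.934659.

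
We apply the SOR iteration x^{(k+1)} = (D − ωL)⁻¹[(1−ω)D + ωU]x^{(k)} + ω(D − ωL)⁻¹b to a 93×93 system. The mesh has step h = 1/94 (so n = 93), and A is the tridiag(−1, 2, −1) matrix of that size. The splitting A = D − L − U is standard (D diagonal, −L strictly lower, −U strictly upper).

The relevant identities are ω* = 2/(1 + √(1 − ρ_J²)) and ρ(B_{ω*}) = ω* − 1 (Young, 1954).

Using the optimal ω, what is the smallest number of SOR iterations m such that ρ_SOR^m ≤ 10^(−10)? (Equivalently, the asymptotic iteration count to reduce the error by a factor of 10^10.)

ρ_J = max_k |cos(kπ/94)| = cos(π/94) = 0.9994416
√(1−ρ_J²) simplifies to sin(π/94) = 0.0334150.
ω* = 2/(1 + 0.0334150) = 2/1.0334150 = 1.9353309.
ρ_SOR = ω* − 1 ≈ 0.9353309.
Need (0.9353309)^m ≤ 10^(−10): m ≥ 10·ln10/|ln 0.9353309| = 23.0259/0.0668549 = 344.416 ⇒ m = 345.

m = 345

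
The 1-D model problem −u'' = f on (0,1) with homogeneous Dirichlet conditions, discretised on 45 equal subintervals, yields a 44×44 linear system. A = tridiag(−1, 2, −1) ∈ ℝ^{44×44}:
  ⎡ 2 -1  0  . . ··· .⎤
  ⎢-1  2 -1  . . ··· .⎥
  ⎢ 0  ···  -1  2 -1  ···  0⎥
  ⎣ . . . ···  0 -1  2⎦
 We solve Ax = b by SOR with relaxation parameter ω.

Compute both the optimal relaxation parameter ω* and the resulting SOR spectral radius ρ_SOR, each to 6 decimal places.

With n=44, ρ(Jacobi) = cos(π/45) = 0.997564.
root = sin(π/45) = 0.0697565  (since 1−cos² = sin²).
ω* = 2/(1 + 0.0697565) = 2/1.0697565 = 1.869584.
ρ_SOR = ω* − 1 ≈ 0.869584.

ω* = 1.869584, ρ_SOR = 0.869584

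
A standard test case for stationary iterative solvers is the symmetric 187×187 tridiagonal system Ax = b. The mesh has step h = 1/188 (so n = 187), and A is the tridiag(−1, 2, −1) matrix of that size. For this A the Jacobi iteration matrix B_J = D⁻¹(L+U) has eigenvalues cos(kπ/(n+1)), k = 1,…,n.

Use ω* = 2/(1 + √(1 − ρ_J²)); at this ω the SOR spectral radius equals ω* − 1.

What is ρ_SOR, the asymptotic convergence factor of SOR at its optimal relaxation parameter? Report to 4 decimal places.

ρ_SOR = 0.9671

[ρ_J] n=187: ρ(B_J) = cos(π/(n+1)) = cos(π/188) = 0.9999.
√(1 − cos²(π/188)) = sin(π/188) ≈ 0.01671.
Then 2/(1+√(1−ρ_J²)) = 2/(1+0.01671); ω* = 2/1.01671 = 1.9671.
ρ_SOR = ω* − 1 ≈ 0.9671.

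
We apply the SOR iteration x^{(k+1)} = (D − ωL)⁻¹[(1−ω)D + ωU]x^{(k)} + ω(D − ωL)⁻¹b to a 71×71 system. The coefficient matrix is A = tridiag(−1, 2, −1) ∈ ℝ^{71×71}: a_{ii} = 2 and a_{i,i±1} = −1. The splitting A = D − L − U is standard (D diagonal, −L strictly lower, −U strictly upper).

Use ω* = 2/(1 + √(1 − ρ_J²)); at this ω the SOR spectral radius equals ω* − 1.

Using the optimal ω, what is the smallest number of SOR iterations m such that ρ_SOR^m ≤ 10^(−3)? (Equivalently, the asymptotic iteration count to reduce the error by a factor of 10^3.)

[ρ_J] n=71: ρ(B_J) = cos(π/(n+1)) = cos(π/72) = 0.9990482.
√(1−ρ_J²) simplifies to sin(π/72) = 0.0436194.
ω* = 2/(1+0.0436194) = 1.9164075
At ω = 1.9164075 every |λ(B_ω)| = ω−1, so ρ_SOR = 0.9164075.
Need (0.9164075)^m ≤ 10^(−3): m ≥ 3·ln10/|ln 0.9164075| = 6.90776/0.0872941 = 79.132 ⇒ m = 80.

m = 80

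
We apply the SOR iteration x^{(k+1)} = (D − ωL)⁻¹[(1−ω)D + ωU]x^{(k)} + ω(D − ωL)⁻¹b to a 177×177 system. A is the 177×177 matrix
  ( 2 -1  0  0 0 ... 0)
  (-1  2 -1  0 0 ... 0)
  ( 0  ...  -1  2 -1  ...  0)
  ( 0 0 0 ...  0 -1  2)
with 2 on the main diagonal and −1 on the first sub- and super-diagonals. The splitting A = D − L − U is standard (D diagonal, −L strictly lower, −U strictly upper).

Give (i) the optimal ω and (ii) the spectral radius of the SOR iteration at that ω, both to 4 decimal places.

n=177: λ(B_J) = 1 − λ(A)/2 = cos(kπ/178); k=1 gives ρ_J = 0.9998.
√(1 − cos²(π/178)) = sin(π/178) ≈ 0.01765.
ω* = 2/(1+0.01765) = 1.9653
ρ_SOR = ω* − 1 ≈ 0.9653.

ω* = 1.9653, ρ_SOR = 0.9653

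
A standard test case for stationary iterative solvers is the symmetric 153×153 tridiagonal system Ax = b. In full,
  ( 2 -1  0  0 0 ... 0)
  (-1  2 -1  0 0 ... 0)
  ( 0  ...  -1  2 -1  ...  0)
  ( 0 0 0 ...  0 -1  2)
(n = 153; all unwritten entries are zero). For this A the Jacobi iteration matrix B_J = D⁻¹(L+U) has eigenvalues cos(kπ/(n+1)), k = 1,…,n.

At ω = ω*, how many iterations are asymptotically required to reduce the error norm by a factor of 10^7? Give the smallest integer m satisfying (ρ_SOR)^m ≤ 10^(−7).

n=153: λ(B_J) = 1 − λ(A)/2 = cos(kπ/154); k=1 gives ρ_J = 0.9997919.
1 − cos²(π/154) = sin²(π/154) ⇒ √(1−ρ_J²) = sin(π/154) = 0.0203985.
ω* = 2/(1+0.0203985) = 1.9600186
[ρ_SOR] ω* − 1 = 0.9600186.
For 7 digits: m = 7·ln10 / (−ln 0.9600186) = 16.1181/0.0408026 = 395.026; round up → m = 396.

m = 396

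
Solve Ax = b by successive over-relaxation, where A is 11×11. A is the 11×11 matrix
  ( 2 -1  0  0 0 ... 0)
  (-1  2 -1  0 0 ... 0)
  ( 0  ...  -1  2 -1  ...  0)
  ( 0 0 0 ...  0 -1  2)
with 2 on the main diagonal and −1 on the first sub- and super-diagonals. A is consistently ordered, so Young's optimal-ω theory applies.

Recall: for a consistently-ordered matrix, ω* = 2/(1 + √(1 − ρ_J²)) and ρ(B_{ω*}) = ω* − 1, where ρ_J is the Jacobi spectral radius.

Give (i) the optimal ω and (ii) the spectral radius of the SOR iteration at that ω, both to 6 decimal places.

ω* = 1.588791, ρ_SOR = 0.588791

ρ_J = max_k |cos(kπ/12)| = cos(π/12) = 0.965926
root = sin(π/12) = 0.2588190  (since 1−cos² = sin²).
ω* = 2 / (1 + 0.2588190) = 2 / 1.2588190 ≈ 1.588791.
[ρ_SOR] ω* − 1 = 0.588791.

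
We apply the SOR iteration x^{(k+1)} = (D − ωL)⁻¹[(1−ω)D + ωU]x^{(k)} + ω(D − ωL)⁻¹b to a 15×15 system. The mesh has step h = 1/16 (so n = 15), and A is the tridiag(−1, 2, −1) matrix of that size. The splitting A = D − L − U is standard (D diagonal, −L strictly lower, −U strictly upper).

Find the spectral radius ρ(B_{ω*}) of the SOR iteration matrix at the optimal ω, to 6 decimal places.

n=15: λ(B_J) = 1 − λ(A)/2 = cos(kπ/16); k=1 gives ρ_J = 0.980785.
√(1−ρ_J²) = |sin(π/16)| = 0.1950903
[ω*] 2 ÷ (1 + 0.1950903) = 2 ÷ 1.1950903 = 1.673514.
[ρ_SOR] ω* − 1 = 0.673514.

ρ_SOR = 0.673514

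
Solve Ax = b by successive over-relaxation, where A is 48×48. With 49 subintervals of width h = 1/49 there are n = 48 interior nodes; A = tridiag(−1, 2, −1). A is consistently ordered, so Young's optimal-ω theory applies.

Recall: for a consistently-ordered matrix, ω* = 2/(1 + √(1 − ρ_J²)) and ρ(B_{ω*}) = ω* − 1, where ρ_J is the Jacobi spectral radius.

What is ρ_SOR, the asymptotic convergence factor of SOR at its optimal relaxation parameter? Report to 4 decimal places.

ρ_SOR = 0.8796

½·tridiag(1,0,1) at n=48: λ_k = cos(kπ/49); max |λ| at k=1 ⇒ ρ_J = cos(π/49) ≈ 0.9979.
1 − cos²(π/49) = sin²(π/49) ⇒ √(1−ρ_J²) = sin(π/49) = 0.06407.
ω* = 2/(1 + 0.06407) = 2/1.06407 = 1.8796.
Hence ρ(B_{ω*}) = 1.8796 − 1 = 0.8796.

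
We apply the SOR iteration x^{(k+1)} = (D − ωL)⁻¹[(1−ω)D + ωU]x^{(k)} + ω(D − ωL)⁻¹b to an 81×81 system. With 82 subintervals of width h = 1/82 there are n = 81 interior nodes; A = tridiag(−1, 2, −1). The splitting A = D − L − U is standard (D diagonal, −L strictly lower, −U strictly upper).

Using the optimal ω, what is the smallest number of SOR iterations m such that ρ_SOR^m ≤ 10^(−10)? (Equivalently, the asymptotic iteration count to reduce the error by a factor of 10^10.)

With n=81, ρ(Jacobi) = cos(π/82) = 0.9992662.
√(1 − cos²(π/82)) = sin(π/82) ≈ 0.0383027.
Then 2/(1+√(1−ρ_J²)) = 2/(1+0.0383027); ω* = 2/1.0383027 = 1.9262206.
ρ(B_{ω*}) = ω*−1 = 0.9262206
For 10 digits: m = 10·ln10 / (−ln 0.9262206) = 23.0259/0.0766428 = 300.431; round up → m = 301.

m = 301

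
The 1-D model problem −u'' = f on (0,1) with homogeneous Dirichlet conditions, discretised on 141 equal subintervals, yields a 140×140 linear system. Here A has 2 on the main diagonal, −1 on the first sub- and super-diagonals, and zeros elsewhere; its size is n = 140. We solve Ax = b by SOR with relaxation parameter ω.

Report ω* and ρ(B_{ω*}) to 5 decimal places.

ω* = 1.95641, ρ_SOR = 0.95641

ρ_J = max_k |cos(kπ/141)| = cos(π/141) = 0.99975
1 − cos²(π/141) = sin²(π/141) ⇒ √(1−ρ_J²) = sin(π/141) = 0.022279.
Then 2/(1+√(1−ρ_J²)) = 2/(1+0.022279); ω* = 2/1.022279 = 1.95641.
Hence ρ(B_{ω*}) = 1.95641 − 1 = 0.95641.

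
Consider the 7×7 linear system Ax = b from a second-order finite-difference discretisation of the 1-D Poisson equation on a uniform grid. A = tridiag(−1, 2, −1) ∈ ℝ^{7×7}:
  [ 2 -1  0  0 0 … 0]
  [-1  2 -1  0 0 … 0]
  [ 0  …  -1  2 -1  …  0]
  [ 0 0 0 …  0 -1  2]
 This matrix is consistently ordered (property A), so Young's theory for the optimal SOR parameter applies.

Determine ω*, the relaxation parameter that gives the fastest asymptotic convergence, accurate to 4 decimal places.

[ρ_J] n=7: ρ(B_J) = cos(π/(n+1)) = cos(π/8) = 0.9239.
1 − cos²(π/8) = sin²(π/8) ⇒ √(1−ρ_J²) = sin(π/8) = 0.38268.
So ω* = 2/1.38268 = 1.4465 (Young).
Hence ρ(B_{ω*}) = 1.4465 − 1 = 0.4465.

ω* = 1.4465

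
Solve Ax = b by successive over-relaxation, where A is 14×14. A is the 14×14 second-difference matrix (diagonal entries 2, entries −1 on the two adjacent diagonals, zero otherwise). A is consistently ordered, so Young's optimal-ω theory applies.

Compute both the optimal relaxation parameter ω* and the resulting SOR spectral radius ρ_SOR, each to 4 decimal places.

ρ_J = max_k |cos(kπ/15)| = cos(π/15) = 0.9781
√(1−ρ_J²) simplifies to sin(π/15) = 0.20791.
Young: ω* = 2/(1+√(1−ρ_J²)) = 2/(1+0.20791) = 2/1.20791 = 1.6558.
[ρ_SOR] ω* − 1 = 0.6558.

ω* = 1.6558, ρ_SOR = 0.6558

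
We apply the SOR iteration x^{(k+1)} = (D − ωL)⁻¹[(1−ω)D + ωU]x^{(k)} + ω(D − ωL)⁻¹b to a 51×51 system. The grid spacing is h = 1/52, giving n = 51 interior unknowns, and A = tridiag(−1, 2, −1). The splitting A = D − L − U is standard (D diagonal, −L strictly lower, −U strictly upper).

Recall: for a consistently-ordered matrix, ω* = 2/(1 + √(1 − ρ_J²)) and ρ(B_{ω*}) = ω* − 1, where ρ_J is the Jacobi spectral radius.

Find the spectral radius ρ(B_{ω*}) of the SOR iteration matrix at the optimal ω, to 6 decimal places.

ρ_J = max_k |cos(kπ/52)| = cos(π/52) = 0.998176
√(1−ρ_J²) simplifies to sin(π/52) = 0.0603785.
[ω*] 2 ÷ (1 + 0.0603785) = 2 ÷ 1.0603785 = 1.886119.
and ρ(B_{ω*}) = 1.886119 − 1 = 0.886119.

ρ_SOR = 0.886119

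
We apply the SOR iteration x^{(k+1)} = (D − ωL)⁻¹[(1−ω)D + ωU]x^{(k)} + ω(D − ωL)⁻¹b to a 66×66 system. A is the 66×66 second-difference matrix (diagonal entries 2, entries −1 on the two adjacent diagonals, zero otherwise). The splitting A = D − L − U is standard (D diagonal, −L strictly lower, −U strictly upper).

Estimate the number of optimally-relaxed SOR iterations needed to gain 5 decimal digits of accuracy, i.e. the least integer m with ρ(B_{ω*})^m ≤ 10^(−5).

½·tridiag(1,0,1) at n=66: λ_k = cos(kπ/67); max |λ| at k=1 ⇒ ρ_J = cos(π/67) ≈ 0.9989009.
√(1−ρ_J²) = |sin(π/67)| = 0.0468723
ω* = 2/(1+0.0468723) = 1.9104527
[ρ_SOR] ω* − 1 = 0.9104527.
(0.9104527)^m ≤ 10^{−5}  ⇒  m·ln(0.9104527) ≤ −5·ln10  ⇒  m ≥ 122.721  ⇒  m = 123

m = 123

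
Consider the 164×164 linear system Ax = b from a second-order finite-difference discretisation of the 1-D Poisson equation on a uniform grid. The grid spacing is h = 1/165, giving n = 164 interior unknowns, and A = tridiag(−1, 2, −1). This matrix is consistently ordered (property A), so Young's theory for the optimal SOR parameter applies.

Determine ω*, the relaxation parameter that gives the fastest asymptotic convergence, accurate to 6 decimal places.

n=164: λ(B_J) = 1 − λ(A)/2 = cos(kπ/165); k=1 gives ρ_J = 0.999819.
√(1 − cos²(π/165)) = sin(π/165) ≈ 0.0190388.
ω* = 2/(1+0.0190388) = 1.962634
ρ(B_{ω*}) = ω*−1 = 0.962634

ω* = 1.962634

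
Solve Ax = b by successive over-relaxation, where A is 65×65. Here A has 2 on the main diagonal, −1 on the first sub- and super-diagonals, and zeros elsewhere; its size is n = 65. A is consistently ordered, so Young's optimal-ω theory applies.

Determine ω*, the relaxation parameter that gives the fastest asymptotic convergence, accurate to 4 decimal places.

ω* = 1.9092

ρ_J = max_k |cos(kπ/66)| = cos(π/66) = 0.9989
√(1 − cos²(π/66)) = sin(π/66) ≈ 0.04758.
Then 2/(1+√(1−ρ_J²)) = 2/(1+0.04758); ω* = 2/1.04758 = 1.9092.
Hence ρ(B_{ω*}) = 1.9092 − 1 = 0.9092.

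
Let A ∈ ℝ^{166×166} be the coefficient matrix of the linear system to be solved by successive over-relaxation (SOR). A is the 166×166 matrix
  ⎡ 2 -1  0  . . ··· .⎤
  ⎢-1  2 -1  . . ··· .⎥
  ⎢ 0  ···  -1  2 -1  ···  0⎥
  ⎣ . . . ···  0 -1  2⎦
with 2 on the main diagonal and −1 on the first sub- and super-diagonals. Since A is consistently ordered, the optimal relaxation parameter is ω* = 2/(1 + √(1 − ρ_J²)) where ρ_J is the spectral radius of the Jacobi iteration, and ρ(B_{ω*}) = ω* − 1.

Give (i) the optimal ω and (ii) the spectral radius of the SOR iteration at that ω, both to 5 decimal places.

B_J for the 166×166 system has eigenvalues cos(kπ/167); ρ_J = cos(π/167) = 0.99982.
1 − cos²(π/167) = sin²(π/167) ⇒ √(1−ρ_J²) = sin(π/167) = 0.018811.
ω* = 2/(1+0.018811) = 1.96307
At ω = 1.96307 every |λ(B_ω)| = ω−1, so ρ_SOR = 0.96307.

ω* = 1.96307, ρ_SOR = 0.96307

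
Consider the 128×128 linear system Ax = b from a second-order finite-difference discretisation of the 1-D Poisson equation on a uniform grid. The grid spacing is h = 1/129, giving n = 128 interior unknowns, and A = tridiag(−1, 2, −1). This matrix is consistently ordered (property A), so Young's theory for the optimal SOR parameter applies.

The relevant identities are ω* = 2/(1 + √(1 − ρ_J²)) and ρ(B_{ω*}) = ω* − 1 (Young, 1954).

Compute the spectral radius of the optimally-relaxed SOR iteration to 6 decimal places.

ρ_J = max_k |cos(kπ/129)| = cos(π/129) = 0.999703
√(1−ρ_J²) = |sin(π/129)| = 0.0243510
Then 2/(1+√(1−ρ_J²)) = 2/(1+0.0243510); ω* = 2/1.0243510 = 1.952456.
ρ_SOR = ω* − 1 = 1.952456 − 1 = 0.952456.

ρ_SOR = 0.952456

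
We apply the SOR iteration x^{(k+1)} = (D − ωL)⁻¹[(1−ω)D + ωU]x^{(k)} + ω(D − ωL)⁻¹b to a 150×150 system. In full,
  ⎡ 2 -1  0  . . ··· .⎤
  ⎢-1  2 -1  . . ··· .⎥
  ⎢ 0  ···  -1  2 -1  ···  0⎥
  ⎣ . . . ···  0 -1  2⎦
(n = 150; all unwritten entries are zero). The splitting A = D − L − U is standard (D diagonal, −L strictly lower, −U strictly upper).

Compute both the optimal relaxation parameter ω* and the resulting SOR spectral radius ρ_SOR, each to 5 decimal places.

n=150: λ(B_J) = 1 − λ(A)/2 = cos(kπ/151); k=1 gives ρ_J = 0.99978.
√(1 − cos²(π/151)) = sin(π/151) ≈ 0.020804.
ω* = 2/(1 + 0.020804) = 2/1.020804 = 1.95924.
ρ_SOR = ω* − 1 ≈ 0.95924.

ω* = 1.95924, ρ_SOR = 0.95924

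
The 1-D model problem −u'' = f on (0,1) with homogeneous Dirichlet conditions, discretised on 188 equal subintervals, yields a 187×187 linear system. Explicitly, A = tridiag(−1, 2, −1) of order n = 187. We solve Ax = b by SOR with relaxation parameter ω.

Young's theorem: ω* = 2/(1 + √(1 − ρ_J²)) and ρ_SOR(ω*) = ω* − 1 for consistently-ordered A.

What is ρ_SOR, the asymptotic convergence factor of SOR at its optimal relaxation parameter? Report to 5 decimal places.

ρ_SOR = 0.96713

B_J for the 187×187 system has eigenvalues cos(kπ/188); ρ_J = cos(π/188) = 0.99986.
1 − cos²(π/188) = sin²(π/188) ⇒ √(1−ρ_J²) = sin(π/188) = 0.016710.
ω* = 2 / (1 + 0.016710) = 2 / 1.016710 ≈ 1.96713.
Hence ρ(B_{ω*}) = 1.96713 − 1 = 0.96713.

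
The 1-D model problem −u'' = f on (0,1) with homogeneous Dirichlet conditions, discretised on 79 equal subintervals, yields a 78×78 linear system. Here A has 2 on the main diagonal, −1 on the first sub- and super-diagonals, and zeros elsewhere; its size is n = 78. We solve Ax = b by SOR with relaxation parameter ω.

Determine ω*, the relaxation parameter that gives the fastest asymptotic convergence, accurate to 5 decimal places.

ρ_J = max_k |cos(kπ/79)| = cos(π/79) = 0.99921
1 − cos²(π/79) = sin²(π/79) ⇒ √(1−ρ_J²) = sin(π/79) = 0.039757.
ω* = 2/(1+0.039757) = 1.92353
[ρ_SOR] ω* − 1 = 0.92353.

ω* = 1.92353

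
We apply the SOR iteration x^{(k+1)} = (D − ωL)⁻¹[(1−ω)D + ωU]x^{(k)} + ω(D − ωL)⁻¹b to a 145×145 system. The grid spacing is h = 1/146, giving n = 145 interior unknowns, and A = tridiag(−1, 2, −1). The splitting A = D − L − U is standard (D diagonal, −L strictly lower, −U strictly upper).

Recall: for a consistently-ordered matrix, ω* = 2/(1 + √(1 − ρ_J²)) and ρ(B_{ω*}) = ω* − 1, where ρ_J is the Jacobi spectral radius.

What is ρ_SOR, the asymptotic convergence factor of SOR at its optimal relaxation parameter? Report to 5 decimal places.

ρ_SOR = 0.95787

[ρ_J] n=145: ρ(B_J) = cos(π/(n+1)) = cos(π/146) = 0.99977.
√(1−ρ_J²) simplifies to sin(π/146) = 0.021516.
Young: ω* = 2/(1+√(1−ρ_J²)) = 2/(1+0.021516) = 2/1.021516 = 1.95787.
[ρ_SOR] ω* − 1 = 0.95787.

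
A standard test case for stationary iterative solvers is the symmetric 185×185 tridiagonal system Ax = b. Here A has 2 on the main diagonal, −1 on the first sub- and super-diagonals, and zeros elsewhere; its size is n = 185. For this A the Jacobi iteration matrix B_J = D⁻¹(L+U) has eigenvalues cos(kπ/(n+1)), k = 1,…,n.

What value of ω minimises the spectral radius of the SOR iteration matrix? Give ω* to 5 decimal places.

With n=185, ρ(Jacobi) = cos(π/186) = 0.99986.
1 − cos²(π/186) = sin²(π/186) ⇒ √(1−ρ_J²) = sin(π/186) = 0.016889.
Then 2/(1+√(1−ρ_J²)) = 2/(1+0.016889); ω* = 2/1.016889 = 1.96678.
Hence ρ(B_{ω*}) = 1.96678 − 1 = 0.96678.

ω* = 1.96678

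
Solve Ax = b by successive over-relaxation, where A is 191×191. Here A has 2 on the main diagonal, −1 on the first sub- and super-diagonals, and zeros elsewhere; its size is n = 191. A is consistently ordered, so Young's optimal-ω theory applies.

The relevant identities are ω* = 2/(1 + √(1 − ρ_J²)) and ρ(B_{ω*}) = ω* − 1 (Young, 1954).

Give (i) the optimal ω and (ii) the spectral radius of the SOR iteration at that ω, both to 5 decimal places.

ω* = 1.96780, ρ_SOR = 0.96780

With n=191, ρ(Jacobi) = cos(π/192) = 0.99987.
root = sin(π/192) = 0.016362  (since 1−cos² = sin²).
Young: ω* = 2/(1+√(1−ρ_J²)) = 2/(1+0.016362) = 2/1.016362 = 1.96780.
ρ_SOR = ω* − 1 = 1.96780 − 1 = 0.96780.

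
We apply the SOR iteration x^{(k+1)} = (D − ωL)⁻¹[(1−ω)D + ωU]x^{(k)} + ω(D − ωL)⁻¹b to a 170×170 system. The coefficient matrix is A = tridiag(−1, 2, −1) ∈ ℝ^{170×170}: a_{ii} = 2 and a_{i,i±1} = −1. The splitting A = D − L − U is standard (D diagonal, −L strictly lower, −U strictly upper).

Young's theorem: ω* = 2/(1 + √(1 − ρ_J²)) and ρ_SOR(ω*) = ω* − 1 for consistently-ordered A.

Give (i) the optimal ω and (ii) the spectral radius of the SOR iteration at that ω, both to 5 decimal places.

ω* = 1.96392, ρ_SOR = 0.96392

½·tridiag(1,0,1) at n=170: λ_k = cos(kπ/171); max |λ| at k=1 ⇒ ρ_J = cos(π/171) ≈ 0.99983.
√(1 − cos²(π/171)) = sin(π/171) ≈ 0.018371.
Then 2/(1+√(1−ρ_J²)) = 2/(1+0.018371); ω* = 2/1.018371 = 1.96392.
At ω = 1.96392 every |λ(B_ω)| = ω−1, so ρ_SOR = 0.96392.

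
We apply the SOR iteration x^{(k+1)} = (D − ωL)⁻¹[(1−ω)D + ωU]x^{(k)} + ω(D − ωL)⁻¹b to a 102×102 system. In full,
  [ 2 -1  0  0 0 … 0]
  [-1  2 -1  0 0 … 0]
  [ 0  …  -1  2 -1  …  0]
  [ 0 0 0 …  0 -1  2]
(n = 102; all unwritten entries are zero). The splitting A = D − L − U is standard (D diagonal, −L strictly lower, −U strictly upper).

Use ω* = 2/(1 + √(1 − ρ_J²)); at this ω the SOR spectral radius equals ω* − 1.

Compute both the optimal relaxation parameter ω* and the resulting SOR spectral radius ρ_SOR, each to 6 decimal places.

½·tridiag(1,0,1) at n=102: λ_k = cos(kπ/103); max |λ| at k=1 ⇒ ρ_J = cos(π/103) ≈ 0.999535.
√(1−ρ_J²) = |sin(π/103)| = 0.0304962
So ω* = 2/1.0304962 = 1.940813 (Young).
Hence ρ(B_{ω*}) = 1.940813 − 1 = 0.940813.

ω* = 1.940813, ρ_SOR = 0.940813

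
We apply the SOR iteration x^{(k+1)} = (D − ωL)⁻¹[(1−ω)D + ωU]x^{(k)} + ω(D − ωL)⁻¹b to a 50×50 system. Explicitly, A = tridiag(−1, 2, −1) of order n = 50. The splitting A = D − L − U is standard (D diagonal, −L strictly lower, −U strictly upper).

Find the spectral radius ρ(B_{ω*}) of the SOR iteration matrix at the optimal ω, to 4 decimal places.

ρ_J = max_k |cos(kπ/51)| = cos(π/51) = 0.9981
√(1−ρ_J²) simplifies to sin(π/51) = 0.06156.
ω* = 2/(1+0.06156) = 1.8840
and ρ(B_{ω*}) = 1.8840 − 1 = 0.8840.

ρ_SOR = 0.8840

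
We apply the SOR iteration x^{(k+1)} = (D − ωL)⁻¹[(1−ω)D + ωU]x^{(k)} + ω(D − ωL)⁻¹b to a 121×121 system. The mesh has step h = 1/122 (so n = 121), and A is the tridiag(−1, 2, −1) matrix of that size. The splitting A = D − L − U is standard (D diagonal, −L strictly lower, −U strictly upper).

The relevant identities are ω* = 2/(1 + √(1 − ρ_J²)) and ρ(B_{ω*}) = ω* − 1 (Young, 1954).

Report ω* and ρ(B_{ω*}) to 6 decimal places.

ρ_J = max_k |cos(kπ/122)| = cos(π/122) = 0.999668
1 − cos²(π/122) = sin²(π/122) ⇒ √(1−ρ_J²) = sin(π/122) = 0.0257479.
ω* = 2 / (1 + 0.0257479) = 2 / 1.0257479 ≈ 1.949797.
[ρ_SOR] ω* − 1 = 0.949797.

ω* = 1.949797, ρ_SOR = 0.949797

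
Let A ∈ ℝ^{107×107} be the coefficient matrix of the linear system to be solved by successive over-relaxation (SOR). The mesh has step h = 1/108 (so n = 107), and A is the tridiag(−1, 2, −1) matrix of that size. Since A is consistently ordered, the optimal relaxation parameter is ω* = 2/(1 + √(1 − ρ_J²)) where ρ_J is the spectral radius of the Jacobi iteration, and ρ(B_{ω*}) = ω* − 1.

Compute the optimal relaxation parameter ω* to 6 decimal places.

½·tridiag(1,0,1) at n=107: λ_k = cos(kπ/108); max |λ| at k=1 ⇒ ρ_J = cos(π/108) ≈ 0.999577.
√(1 − cos²(π/108)) = sin(π/108) ≈ 0.0290847.
So ω* = 2/1.0290847 = 1.943475 (Young).
ρ_SOR = ω* − 1 ≈ 0.943475.

ω* = 1.943475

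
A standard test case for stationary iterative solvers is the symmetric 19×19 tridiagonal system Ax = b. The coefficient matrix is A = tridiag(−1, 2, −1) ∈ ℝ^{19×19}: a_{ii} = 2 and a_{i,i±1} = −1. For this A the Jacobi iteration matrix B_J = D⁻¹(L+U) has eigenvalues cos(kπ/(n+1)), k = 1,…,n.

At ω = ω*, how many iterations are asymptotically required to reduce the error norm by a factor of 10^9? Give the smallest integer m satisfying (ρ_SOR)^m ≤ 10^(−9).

ρ_J = max_k |cos(kπ/20)| = cos(π/20) = 0.9876883
root = sin(π/20) = 0.1564345  (since 1−cos² = sin²).
Then 2/(1+√(1−ρ_J²)) = 2/(1+0.1564345); ω* = 2/1.1564345 = 1.7294538.
and ρ(B_{ω*}) = 1.7294538 − 1 = 0.7294538.
m ≥ 9·ln10 / (−ln 0.7294538) = 65.693; smallest integer m = 66.

m = 66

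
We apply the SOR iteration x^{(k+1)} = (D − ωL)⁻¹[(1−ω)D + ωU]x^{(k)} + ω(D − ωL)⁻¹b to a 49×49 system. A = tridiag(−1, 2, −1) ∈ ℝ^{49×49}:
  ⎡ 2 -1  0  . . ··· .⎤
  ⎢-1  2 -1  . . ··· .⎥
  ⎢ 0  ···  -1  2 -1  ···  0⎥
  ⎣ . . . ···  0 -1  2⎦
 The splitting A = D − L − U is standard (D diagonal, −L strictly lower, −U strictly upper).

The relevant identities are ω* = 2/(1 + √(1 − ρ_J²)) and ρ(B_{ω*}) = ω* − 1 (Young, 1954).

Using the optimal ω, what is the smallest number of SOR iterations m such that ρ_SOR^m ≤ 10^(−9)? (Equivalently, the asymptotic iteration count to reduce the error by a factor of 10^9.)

½·tridiag(1,0,1) at n=49: λ_k = cos(kπ/50); max |λ| at k=1 ⇒ ρ_J = cos(π/50) ≈ 0.9980267.
root = sin(π/50) = 0.0627905  (since 1−cos² = sin²).
ω* = 2 / (1 + 0.0627905) = 2 / 1.0627905 ≈ 1.8818384.
[ρ_SOR] ω* − 1 = 0.8818384.
m ≥ 9·ln10 / (−ln 0.8818384) = 164.803; smallest integer m = 165.

m = 165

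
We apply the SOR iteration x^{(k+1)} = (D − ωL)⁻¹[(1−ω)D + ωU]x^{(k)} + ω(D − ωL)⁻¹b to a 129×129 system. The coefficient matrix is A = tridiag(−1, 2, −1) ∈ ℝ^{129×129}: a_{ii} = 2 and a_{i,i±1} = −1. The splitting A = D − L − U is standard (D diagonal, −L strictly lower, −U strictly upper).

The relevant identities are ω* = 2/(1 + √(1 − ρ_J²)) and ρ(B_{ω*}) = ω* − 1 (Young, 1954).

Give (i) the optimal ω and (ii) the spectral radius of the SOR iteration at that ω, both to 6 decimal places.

ω* = 1.952813, ρ_SOR = 0.952813

[ρ_J] n=129: ρ(B_J) = cos(π/(n+1)) = cos(π/130) = 0.999708.
root = sin(π/130) = 0.0241637  (since 1−cos² = sin²).
Young: ω* = 2/(1+√(1−ρ_J²)) = 2/(1+0.0241637) = 2/1.0241637 = 1.952813.
ρ_SOR = ω* − 1 ≈ 0.952813.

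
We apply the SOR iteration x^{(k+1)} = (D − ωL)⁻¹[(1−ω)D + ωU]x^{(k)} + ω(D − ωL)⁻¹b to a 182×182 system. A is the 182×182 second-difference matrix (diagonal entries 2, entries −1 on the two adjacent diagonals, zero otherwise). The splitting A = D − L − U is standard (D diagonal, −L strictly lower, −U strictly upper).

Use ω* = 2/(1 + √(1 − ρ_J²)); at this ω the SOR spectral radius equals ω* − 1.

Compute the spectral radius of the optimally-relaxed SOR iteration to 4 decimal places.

ρ_SOR = 0.9662

B_J for the 182×182 system has eigenvalues cos(kπ/183); ρ_J = cos(π/183) = 0.9999.
√(1 − cos²(π/183)) = sin(π/183) ≈ 0.01717.
ω* = 2 / (1 + 0.01717) = 2 / 1.01717 ≈ 1.9662.
[ρ_SOR] ω* − 1 = 0.9662.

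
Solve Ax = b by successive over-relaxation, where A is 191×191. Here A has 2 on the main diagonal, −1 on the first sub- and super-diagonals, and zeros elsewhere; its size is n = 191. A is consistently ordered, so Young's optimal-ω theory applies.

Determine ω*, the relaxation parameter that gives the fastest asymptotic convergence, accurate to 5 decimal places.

[ρ_J] n=191: ρ(B_J) = cos(π/(n+1)) = cos(π/192) = 0.99987.
√(1−ρ_J²) simplifies to sin(π/192) = 0.016362.
Then 2/(1+√(1−ρ_J²)) = 2/(1+0.016362); ω* = 2/1.016362 = 1.96780.
and ρ(B_{ω*}) = 1.96780 − 1 = 0.96780.

ω* = 1.96780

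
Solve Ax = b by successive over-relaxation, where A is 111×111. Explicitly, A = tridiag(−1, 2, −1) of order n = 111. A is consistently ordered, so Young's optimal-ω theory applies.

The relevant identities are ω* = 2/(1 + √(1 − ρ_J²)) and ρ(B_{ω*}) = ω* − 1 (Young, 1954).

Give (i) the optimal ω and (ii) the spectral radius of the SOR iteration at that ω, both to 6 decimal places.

ω* = 1.945438, ρ_SOR = 0.945438

With n=111, ρ(Jacobi) = cos(π/112) = 0.999607.
√(1−ρ_J²) simplifies to sin(π/112) = 0.0280463.
Then 2/(1+√(1−ρ_J²)) = 2/(1+0.0280463); ω* = 2/1.0280463 = 1.945438.
ρ(B_{ω*}) = ω*−1 = 0.945438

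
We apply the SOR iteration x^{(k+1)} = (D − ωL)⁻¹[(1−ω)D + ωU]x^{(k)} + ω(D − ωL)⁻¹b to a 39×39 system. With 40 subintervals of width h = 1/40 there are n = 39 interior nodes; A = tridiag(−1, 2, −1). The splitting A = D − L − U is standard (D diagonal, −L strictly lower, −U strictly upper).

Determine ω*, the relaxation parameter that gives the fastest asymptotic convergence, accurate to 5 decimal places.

ω* = 1.85450

[ρ_J] n=39: ρ(B_J) = cos(π/(n+1)) = cos(π/40) = 0.99692.
√(1−ρ_J²) = |sin(π/40)| = 0.078459
ω* = 2/(1 + 0.078459) = 2/1.078459 = 1.85450.
and ρ(B_{ω*}) = 1.85450 − 1 = 0.85450.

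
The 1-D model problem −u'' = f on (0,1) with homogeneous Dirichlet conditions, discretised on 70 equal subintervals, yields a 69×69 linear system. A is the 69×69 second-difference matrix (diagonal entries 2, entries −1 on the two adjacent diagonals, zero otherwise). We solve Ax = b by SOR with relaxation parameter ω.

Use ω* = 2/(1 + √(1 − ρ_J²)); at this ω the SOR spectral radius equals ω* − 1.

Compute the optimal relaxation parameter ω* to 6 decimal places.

ω* = 1.914123

½·tridiag(1,0,1) at n=69: λ_k = cos(kπ/70); max |λ| at k=1 ⇒ ρ_J = cos(π/70) ≈ 0.998993.
1 − cos²(π/70) = sin²(π/70) ⇒ √(1−ρ_J²) = sin(π/70) = 0.0448648.
ω* = 2/(1 + 0.0448648) = 2/1.0448648 = 1.914123.
At ω = 1.914123 every |λ(B_ω)| = ω−1, so ρ_SOR = 0.914123.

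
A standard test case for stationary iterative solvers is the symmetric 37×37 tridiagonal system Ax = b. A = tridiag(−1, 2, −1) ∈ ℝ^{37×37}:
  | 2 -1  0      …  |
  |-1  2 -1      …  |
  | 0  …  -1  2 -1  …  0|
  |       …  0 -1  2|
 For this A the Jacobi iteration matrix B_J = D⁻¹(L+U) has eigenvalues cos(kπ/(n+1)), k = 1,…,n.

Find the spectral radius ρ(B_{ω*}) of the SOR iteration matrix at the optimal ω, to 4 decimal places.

spectrum of D⁻¹(L+U) = {cos(kπ/38) : 1≤k≤37}; ρ_J = cos(π/38) = 0.9966.
√(1−ρ_J²) = |sin(π/38)| = 0.08258
[ω*] 2 ÷ (1 + 0.08258) = 2 ÷ 1.08258 = 1.8474.
and ρ(B_{ω*}) = 1.8474 − 1 = 0.8474.

ρ_SOR = 0.8474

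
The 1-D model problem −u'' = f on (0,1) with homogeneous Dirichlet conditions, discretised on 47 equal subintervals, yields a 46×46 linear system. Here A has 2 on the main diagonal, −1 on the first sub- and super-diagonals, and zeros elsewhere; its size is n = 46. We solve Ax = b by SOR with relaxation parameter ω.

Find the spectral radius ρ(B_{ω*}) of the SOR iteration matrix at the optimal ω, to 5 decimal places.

B_J for the 46×46 system has eigenvalues cos(kπ/47); ρ_J = cos(π/47) = 0.99777.
√(1−ρ_J²) = |sin(π/47)| = 0.066793
So ω* = 2/1.066793 = 1.87478 (Young).
and ρ(B_{ω*}) = 1.87478 − 1 = 0.87478.

ρ_SOR = 0.87478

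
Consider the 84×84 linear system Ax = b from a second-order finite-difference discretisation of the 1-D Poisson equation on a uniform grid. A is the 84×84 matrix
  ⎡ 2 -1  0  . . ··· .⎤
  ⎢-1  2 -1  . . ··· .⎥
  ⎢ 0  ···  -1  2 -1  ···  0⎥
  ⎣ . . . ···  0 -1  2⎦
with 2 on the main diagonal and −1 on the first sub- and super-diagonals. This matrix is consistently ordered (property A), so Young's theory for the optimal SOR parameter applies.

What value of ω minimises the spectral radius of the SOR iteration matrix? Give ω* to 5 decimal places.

B_J for the 84×84 system has eigenvalues cos(kπ/85); ρ_J = cos(π/85) = 0.99932.
√(1 − cos²(π/85)) = sin(π/85) ≈ 0.036951.
ω* = 2/(1 + 0.036951) = 2/1.036951 = 1.92873.
ρ(B_{ω*}) = ω*−1 = 0.92873

ω* = 1.92873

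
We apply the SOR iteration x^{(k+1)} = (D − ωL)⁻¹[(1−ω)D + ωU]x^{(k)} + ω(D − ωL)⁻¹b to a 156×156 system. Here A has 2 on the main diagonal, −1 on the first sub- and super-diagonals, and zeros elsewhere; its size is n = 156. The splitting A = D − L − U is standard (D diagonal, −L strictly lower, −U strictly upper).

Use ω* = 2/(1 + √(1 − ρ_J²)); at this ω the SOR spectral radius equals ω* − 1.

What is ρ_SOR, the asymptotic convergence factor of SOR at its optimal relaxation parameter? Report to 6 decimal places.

n=156: λ(B_J) = 1 − λ(A)/2 = cos(kπ/157); k=1 gives ρ_J = 0.999800.
1 − cos²(π/157) = sin²(π/157) ⇒ √(1−ρ_J²) = sin(π/157) = 0.0200088.
ω* = 2/(1 + 0.0200088) = 2/1.0200088 = 1.960767.
[ρ_SOR] ω* − 1 = 0.960767.

ρ_SOR = 0.960767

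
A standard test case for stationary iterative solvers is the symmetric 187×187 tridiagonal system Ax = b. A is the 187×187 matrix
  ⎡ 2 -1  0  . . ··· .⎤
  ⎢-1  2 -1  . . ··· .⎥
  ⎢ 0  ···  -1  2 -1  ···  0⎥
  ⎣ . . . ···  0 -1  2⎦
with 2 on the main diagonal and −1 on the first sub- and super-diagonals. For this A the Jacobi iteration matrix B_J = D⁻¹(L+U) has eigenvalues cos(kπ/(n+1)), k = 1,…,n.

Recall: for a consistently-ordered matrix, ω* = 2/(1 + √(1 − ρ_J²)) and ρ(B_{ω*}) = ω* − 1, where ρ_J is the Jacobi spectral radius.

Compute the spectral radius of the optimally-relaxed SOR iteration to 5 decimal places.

ρ_J = max_k |cos(kπ/188)| = cos(π/188) = 0.99986
root = sin(π/188) = 0.016710  (since 1−cos² = sin²).
So ω* = 2/1.016710 = 1.96713 (Young).
and ρ(B_{ω*}) = 1.96713 − 1 = 0.96713.

ρ_SOR = 0.96713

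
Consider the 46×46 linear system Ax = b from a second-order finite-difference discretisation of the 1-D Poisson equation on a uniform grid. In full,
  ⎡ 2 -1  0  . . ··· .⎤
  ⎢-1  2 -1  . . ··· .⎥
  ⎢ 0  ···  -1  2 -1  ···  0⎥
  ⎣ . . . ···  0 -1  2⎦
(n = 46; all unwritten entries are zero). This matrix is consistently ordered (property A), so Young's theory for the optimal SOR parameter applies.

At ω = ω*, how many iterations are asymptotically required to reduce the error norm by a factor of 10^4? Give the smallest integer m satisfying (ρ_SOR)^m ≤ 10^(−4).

spectrum of D⁻¹(L+U) = {cos(kπ/47) : 1≤k≤46}; ρ_J = cos(π/47) = 0.9977669.
√(1−ρ_J²) = |sin(π/47)| = 0.0667926
ω* = 2/(1+0.0667926) = 1.8747787
At ω = 1.8747787 every |λ(B_ω)| = ω−1, so ρ_SOR = 0.8747787.
(0.8747787)^m ≤ 10^{−4}  ⇒  m·ln(0.8747787) ≤ −4·ln10  ⇒  m ≥ 68.845  ⇒  m = 69

m = 69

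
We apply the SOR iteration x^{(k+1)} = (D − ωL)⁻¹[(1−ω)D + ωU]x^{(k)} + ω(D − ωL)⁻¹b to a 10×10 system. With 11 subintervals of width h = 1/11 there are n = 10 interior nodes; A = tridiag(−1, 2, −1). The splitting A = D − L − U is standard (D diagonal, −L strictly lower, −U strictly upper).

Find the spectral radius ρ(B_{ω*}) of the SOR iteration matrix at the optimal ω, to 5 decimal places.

With n=10, ρ(Jacobi) = cos(π/11) = 0.95949.
√(1−ρ_J²) = |sin(π/11)| = 0.281733
Then 2/(1+√(1−ρ_J²)) = 2/(1+0.281733); ω* = 2/1.281733 = 1.56039.
Hence ρ(B_{ω*}) = 1.56039 − 1 = 0.56039.

ρ_SOR = 0.56039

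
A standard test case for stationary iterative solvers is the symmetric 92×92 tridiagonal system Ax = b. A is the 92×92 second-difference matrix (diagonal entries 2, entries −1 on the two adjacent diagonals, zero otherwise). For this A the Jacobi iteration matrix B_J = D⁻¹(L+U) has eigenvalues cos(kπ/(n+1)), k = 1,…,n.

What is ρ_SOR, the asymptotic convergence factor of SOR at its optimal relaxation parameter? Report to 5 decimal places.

ρ_SOR = 0.93466

B_J for the 92×92 system has eigenvalues cos(kπ/93); ρ_J = cos(π/93) = 0.99943.
√(1 − cos²(π/93)) = sin(π/93) ≈ 0.033774.
So ω* = 2/1.033774 = 1.93466 (Young).
ρ_SOR = ω* − 1 = 1.93466 − 1 = 0.93466.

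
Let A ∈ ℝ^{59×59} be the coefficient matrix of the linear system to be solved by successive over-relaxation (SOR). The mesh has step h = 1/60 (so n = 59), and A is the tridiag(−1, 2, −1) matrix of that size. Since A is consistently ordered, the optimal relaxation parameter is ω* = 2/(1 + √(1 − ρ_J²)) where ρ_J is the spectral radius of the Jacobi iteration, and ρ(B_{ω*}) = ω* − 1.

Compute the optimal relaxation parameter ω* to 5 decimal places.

ω* = 1.90053

spectrum of D⁻¹(L+U) = {cos(kπ/60) : 1≤k≤59}; ρ_J = cos(π/60) = 0.99863.
√(1−ρ_J²) simplifies to sin(π/60) = 0.052336.
ω* = 2/(1+0.052336) = 1.90053
ρ(B_{ω*}) = ω*−1 = 0.90053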